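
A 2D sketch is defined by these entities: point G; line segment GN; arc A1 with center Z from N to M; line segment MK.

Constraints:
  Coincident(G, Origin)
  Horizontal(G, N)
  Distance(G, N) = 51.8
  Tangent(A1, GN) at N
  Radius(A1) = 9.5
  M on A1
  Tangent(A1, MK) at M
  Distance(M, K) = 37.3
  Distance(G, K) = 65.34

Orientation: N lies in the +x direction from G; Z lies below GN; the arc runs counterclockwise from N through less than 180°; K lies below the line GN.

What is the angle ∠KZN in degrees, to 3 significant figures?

170°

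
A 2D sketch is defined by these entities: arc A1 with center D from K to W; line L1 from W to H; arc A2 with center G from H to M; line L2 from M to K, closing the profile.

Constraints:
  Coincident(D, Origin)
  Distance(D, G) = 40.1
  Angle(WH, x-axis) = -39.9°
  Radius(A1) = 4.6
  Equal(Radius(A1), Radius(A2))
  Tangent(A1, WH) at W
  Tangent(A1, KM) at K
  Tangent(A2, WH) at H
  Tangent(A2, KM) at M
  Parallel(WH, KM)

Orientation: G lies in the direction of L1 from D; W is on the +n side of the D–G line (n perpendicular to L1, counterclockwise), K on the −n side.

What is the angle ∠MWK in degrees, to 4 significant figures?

77.08°

The slot axis is L1's direction at -39.9°, so u = (cos -39.9°, sin -39.9°) = (0.7672, -0.6414) and n = (−sin -39.9°, cos -39.9°) = (0.6414, 0.7672). D is at the origin and G lies 40.1 along u from D, so G = 40.1·u = (30.76, -25.72). Tangency of A1 to both parallel lines with radius 4.6 puts W and K at D ± 4.6·n: W = (2.951, 3.529), K = (-2.951, -3.529). Equal radii place H and M the same way about G: H = G + 4.6·n = (33.71, -22.19), M = G − 4.6·n = (27.81, -29.25). Then cos ∠MWK = WM·WK / (|WM||WK|), giving 77.08°.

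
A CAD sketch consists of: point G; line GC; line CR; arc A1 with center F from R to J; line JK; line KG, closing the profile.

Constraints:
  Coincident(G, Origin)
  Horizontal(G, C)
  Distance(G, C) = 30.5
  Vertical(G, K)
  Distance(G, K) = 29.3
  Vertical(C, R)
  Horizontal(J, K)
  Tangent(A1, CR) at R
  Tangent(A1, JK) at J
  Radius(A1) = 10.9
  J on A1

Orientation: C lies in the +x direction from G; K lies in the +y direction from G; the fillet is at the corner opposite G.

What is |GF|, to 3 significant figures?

26.9

G is at the origin; GC is horizontal with |GC| = 30.5 and C on the +x side, so C = (30.5, 0.00). GK is vertical with |GK| = 29.3 and K on the +y side, so K = (0.00, 29.3). The virtual corner opposite G is at (30.5, 29.3). Tangency of A1 to CR means the radius FR is perpendicular to CR and tangency of A1 to JK means the radius FJ is perpendicular to JK, with radius 10.9, so the center F sits 10.9 in from both sides at F = (19.6, 18.4). Then |GF| = |F − G| = 26.9.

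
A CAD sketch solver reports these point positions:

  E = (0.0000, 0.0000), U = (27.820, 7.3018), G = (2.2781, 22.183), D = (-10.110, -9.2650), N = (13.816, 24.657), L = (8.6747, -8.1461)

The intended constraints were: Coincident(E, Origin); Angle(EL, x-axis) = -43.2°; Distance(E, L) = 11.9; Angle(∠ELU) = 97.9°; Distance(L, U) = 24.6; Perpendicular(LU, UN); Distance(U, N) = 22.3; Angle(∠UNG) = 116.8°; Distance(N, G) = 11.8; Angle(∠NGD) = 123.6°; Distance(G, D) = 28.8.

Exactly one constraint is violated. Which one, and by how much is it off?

Distance(G, D) = 28.8 — off by 5.00.

E = (0.00, 0.00) ✓; EL at -43.20° ✓; |EL| = 11.90 ✓; ∠ELU = 97.90° ✓; |LU| = 24.60 ✓; ∠(LU, UN) = 90.00° ✓; |UN| = 22.30 ✓; ∠UNG = 116.8° ✓; |NG| = 11.80 ✓; ∠NGD = 123.6° ✓; |GD| = 33.80 ✗.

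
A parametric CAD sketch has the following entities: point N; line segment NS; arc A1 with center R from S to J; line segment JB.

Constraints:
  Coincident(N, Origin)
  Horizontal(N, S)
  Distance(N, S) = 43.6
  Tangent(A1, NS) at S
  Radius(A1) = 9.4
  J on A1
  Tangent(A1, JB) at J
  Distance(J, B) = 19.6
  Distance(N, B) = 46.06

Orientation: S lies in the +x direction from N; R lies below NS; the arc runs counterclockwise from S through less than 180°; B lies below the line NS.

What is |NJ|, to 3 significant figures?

35.6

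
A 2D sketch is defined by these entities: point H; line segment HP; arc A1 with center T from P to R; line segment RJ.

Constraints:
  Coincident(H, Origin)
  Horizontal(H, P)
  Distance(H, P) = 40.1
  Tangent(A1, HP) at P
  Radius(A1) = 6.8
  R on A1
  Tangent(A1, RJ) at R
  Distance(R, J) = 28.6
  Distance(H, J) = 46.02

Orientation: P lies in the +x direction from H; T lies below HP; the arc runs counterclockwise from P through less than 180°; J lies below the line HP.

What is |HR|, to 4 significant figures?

33.89

Checks: |TP| = 6.800 ✓; |TR| = 6.800 ✓; ∠(TR, RJ) = 90.00° ✓; |RJ| = 28.60 ✓; |HJ| = 46.02 ✓.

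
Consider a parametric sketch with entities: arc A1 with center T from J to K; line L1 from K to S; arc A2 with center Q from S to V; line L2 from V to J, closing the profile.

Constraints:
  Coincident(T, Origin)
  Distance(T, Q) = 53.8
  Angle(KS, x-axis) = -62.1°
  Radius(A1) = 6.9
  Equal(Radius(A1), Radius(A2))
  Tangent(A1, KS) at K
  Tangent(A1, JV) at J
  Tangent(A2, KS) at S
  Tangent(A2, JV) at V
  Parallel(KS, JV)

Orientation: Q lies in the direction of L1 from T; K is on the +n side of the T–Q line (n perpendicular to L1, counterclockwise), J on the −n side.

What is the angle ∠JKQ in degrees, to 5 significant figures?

82.692°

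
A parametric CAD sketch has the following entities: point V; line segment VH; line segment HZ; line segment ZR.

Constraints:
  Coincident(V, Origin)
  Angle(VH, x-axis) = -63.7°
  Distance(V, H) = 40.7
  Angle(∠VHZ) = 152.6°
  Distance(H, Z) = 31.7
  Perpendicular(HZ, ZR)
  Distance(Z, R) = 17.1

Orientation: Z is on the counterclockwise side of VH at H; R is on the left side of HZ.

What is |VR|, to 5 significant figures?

67.854

V is at the origin; VH runs at -63.7° with length 40.7, so H = 40.7·(cos -63.7°, sin -63.7°) = (18.033, -36.487). ∠VHZ = 152.6°, so HZ runs at -63.7° + (180° − 152.6°) = -36.300° from the x-axis; with |HZ| = 31.7, Z = H + 31.7·(cos -36.300°, sin -36.300°) = (43.581, -55.254). HZ is perpendicular to ZR; with |ZR| = 17.1 on the left of HZ, R = Z + 17.1·(0.59201, 0.80593) = (53.704, -41.472). Then |VR| = |R − V| = 67.854.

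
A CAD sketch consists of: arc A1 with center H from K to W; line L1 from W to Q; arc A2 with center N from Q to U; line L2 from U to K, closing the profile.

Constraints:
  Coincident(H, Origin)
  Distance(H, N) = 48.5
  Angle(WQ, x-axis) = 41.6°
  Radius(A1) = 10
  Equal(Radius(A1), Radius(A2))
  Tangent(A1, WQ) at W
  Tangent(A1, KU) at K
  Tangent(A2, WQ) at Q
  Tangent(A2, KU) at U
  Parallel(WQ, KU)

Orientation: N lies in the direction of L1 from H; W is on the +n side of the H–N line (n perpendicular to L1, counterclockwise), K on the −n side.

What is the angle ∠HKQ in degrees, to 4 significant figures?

67.59°

The slot axis is L1's direction at 41.6°, so u = (cos 41.6°, sin 41.6°) = (0.7478, 0.6639) and n = (−sin 41.6°, cos 41.6°) = (-0.6639, 0.7478). H is at the origin and N lies 48.5 along u from H, so N = 48.5·u = (36.27, 32.20). Tangency of A1 to both parallel lines with radius 10.0 puts W and K at H ± 10.0·n: W = (-6.639, 7.478), K = (6.639, -7.478). Equal radii place Q and U the same way about N: Q = N + 10.0·n = (29.63, 39.68), U = N − 10.0·n = (42.91, 24.72). Then cos ∠HKQ = KH·KQ / (|KH||KQ|), giving 67.59°.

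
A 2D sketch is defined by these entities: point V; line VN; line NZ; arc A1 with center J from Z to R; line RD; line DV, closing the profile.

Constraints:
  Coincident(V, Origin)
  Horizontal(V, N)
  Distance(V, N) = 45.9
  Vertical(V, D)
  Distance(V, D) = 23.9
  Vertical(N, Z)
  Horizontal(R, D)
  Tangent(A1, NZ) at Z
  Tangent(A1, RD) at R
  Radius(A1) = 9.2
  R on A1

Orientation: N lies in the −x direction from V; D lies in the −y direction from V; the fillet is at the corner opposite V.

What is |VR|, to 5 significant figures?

43.796

V is at the origin; VN is horizontal with |VN| = 45.9 and N on the −x side, so N = (-45.900, 0.0000). V and D share the same x with |VD| = 23.9 and D on the −y side, so D = (0.0000, -23.900). The virtual corner opposite V is at (-45.900, -23.900). A1 meets NZ tangentially, so JZ is at right angles to NZ and since A1 is tangent to RD there, JR ⟂ RD, with radius 9.2, so the center J sits 9.2 in from both sides at J = (-36.700, -14.700). That places the tangent points at Z = (-45.900, -14.700) on NZ and R = (-36.700, -23.900) on RD. Then |VR| = |R − V| = 43.796.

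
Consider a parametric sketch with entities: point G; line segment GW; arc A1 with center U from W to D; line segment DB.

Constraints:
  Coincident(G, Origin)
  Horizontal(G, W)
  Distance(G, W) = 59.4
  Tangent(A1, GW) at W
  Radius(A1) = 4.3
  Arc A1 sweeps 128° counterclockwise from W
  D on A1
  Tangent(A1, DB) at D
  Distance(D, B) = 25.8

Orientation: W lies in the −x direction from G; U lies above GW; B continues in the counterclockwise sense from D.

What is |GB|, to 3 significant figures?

76.9

G is at the origin; GW is horizontal with |GW| = 59.4 and W on the −x side, so W = (-59.4, 0.00). A1 meets GW tangentially, so UW is at right angles to GW, so U = W + (0, 4.3) = (-59.4, 4.30). On A1, W sits at bearing -90° from U; a 128° counterclockwise sweep puts D at bearing 38°, so D = U + 4.3·(cos 38°, sin 38°) = (-56.0, 6.95). The tangent condition forces UD to be normal to DB, so DB runs along (−sin 38°, cos 38°); with |DB| = 25.8, B = (-71.9, 27.3). Then |GB| = |B − G| = 76.9.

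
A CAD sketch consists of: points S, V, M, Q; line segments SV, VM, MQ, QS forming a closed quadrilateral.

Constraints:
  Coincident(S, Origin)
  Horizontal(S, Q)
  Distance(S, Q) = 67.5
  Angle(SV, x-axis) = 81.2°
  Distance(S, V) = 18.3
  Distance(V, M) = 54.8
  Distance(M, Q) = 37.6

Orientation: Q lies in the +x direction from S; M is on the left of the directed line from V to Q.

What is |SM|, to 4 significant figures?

65.23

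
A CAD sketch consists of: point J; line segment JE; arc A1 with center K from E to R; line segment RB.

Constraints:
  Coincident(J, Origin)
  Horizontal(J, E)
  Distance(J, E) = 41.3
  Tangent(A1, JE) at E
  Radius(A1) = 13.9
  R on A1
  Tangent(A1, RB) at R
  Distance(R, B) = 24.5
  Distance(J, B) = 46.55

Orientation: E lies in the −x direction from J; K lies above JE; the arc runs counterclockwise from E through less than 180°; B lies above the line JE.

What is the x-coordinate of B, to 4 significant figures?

-26.81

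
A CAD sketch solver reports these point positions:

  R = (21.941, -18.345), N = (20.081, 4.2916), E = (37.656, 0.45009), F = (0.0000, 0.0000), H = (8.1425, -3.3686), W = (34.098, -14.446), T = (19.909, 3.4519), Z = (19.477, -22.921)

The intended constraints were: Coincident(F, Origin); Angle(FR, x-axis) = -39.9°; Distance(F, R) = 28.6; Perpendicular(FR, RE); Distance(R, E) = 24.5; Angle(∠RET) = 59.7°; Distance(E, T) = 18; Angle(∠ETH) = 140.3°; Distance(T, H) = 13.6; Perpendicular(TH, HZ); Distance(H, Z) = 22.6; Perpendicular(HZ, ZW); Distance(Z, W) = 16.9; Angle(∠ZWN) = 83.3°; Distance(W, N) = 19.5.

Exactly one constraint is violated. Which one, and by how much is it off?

Distance(W, N) = 19.5 — off by 3.90.

F = (0.00, 0.00) ✓; FR at -39.90° ✓; |FR| = 28.60 ✓; ∠(FR, RE) = 90.00° ✓; |RE| = 24.50 ✓; ∠RET = 59.70° ✓; |ET| = 18.00 ✓; ∠ETH = 140.3° ✓; |TH| = 13.60 ✓; ∠(TH, HZ) = 90.00° ✓; |HZ| = 22.60 ✓; ∠(HZ, ZW) = 90.00° ✓; |ZW| = 16.90 ✓; ∠ZWN = 83.30° ✓; |WN| = 23.40 ✗.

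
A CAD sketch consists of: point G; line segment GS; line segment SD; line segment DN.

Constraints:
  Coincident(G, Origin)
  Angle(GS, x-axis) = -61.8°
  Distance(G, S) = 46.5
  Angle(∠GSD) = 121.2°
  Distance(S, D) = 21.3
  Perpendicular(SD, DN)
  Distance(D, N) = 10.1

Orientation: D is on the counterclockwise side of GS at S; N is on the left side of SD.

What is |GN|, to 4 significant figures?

54.23

∠GSD = 121.2°, so SD runs at -61.8° + (180° − 121.2°) = -3.000° from the x-axis; with |SD| = 21.3, D = S + 21.3·(cos -3.000°, sin -3.000°) = (43.24, -42.10). The perpendicularity gives DN at right angles to SD; with |DN| = 10.1 on the left of SD, N = D + 10.1·(0.05234, 0.9986) = (43.77, -32.01). Then |GN| = |N − G| = 54.23.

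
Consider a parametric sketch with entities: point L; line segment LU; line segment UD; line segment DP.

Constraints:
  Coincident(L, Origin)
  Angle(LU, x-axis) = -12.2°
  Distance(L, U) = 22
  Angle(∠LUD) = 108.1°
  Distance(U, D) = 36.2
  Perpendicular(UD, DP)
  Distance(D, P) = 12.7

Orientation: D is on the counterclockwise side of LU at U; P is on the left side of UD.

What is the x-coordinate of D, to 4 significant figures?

39.77

L is at the origin; LU runs at -12.2° with length 22.0, so U = 22.0·(cos -12.2°, sin -12.2°) = (21.50, -4.649). ∠LUD = 108.1°, so UD runs at -12.2° + (180° − 108.1°) = 59.70° from the x-axis; with |UD| = 36.2, D = U + 36.2·(cos 59.70°, sin 59.70°) = (39.77, 26.61). So D.x = 39.77.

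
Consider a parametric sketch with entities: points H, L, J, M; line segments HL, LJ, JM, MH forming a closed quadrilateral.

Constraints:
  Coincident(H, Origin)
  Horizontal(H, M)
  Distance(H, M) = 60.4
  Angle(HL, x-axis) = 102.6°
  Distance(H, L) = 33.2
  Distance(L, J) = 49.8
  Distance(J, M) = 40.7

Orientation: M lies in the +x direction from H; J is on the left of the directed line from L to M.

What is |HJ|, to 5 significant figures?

55.937

H is at the origin; HM is horizontal with |HM| = 60.4 and M in +x, so M = (60.4, 0). HL runs at 102.6° with |HL| = 33.2, so L = (-7.2424, 32.400). J is determined by |LJ| = 49.8 and |JM| = 40.7 together: it lies at the intersection of circle(L, 49.8) and circle(M, 40.7). With |LM| = 75.002, the foot of the radical line on LM is 42.991 from L and the perpendicular offset is √(49.8² − 42.991²) = 25.136. Taking the left-of-LM solution: J = (42.389, 36.498).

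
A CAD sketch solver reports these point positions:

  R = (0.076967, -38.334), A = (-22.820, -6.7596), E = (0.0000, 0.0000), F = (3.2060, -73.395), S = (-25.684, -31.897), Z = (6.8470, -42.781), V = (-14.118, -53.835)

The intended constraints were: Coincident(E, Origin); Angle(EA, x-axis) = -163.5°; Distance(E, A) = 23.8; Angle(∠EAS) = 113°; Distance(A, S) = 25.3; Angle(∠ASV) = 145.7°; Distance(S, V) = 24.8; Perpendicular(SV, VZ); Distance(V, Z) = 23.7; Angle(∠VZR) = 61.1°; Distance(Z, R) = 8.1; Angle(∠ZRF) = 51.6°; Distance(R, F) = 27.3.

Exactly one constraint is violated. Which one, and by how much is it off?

Distance(R, F) = 27.3 — off by 7.90.

E = (0.00, 0.00) ✓; EA at -163.5° ✓; |EA| = 23.80 ✓; ∠EAS = 113.0° ✓; |AS| = 25.30 ✓; ∠ASV = 145.7° ✓; |SV| = 24.80 ✓; ∠(SV, VZ) = 90.00° ✓; |VZ| = 23.70 ✓; ∠VZR = 61.10° ✓; |ZR| = 8.100 ✓; ∠ZRF = 51.60° ✓; |RF| = 35.20 ✗.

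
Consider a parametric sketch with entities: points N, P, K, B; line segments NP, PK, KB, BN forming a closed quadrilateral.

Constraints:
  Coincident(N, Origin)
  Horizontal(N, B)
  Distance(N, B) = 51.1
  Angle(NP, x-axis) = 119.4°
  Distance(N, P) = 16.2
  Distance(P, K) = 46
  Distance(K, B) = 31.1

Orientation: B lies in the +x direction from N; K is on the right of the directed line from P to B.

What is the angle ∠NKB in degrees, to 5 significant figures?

111.05°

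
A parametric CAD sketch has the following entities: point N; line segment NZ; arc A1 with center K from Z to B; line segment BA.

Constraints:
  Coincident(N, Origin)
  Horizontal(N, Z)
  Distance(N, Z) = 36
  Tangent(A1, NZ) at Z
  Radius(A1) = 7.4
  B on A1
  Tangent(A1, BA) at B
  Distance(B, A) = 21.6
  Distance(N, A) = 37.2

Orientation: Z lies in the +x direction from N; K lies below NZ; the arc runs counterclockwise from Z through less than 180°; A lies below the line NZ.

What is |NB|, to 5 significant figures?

29.358

N is at the origin; NZ is horizontal with |NZ| = 36.0 and Z on the +x side, so Z = (36.000, 0.0000). The tangent condition forces KZ to be normal to NZ, so K = Z + (0, -7.4) = (36.000, -7.4000). Since KB ⟂ BA (tangency), |KA| = √(7.4² + 21.6²) = 22.832 regardless of where B sits on A1. So A lies on both circle(N, 37.2) and circle(K, 22.832); the below-NZ intersection is A = (25.095, -27.460). B is the foot of the tangent from A: B = (28.704, -6.1637).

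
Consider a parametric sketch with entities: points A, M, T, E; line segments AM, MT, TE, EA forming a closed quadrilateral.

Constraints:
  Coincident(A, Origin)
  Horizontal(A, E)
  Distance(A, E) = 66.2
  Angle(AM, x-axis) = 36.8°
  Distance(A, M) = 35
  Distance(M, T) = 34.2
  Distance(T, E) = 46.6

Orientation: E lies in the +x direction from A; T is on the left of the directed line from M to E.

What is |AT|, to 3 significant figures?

69.1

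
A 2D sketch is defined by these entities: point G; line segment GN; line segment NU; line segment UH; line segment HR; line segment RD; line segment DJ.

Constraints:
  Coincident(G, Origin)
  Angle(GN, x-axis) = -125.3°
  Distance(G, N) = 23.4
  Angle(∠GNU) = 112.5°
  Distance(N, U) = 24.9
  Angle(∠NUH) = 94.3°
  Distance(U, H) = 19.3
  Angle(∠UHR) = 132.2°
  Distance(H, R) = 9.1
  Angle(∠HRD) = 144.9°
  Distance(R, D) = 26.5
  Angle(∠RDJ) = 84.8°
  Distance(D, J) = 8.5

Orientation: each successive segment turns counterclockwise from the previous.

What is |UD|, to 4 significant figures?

43.76

G is at the origin; GN runs at -125.3° with length 23.4, so N = (-13.52, -19.10). ∠GNU = 112.5° gives NU at -57.80° from the x-axis; with |NU| = 24.9, U = (-0.2532, -40.17). ∠NUH = 94.3° gives UH at 27.90° from the x-axis; with |UH| = 19.3, H = (16.80, -31.14). ∠UHR = 132.2° gives HR at 75.70° from the x-axis; with |HR| = 9.1, R = (19.05, -22.32). ∠HRD = 144.9° gives RD at 110.8° from the x-axis; with |RD| = 26.5, D = (9.641, 2.454). Then |UD| = |D − U| = 43.76.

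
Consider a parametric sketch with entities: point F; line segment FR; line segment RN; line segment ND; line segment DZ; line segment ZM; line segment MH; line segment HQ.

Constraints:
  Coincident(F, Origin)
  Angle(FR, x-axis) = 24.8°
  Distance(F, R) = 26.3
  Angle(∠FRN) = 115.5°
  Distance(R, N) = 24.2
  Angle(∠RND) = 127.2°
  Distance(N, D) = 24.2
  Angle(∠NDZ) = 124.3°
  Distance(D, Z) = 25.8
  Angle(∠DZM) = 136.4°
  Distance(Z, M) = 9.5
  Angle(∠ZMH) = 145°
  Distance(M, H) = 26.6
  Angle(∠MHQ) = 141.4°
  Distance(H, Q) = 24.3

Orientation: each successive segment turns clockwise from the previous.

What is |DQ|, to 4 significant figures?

60.51

∠ZMH = 145.0° gives MH at 133.2° from the x-axis; with |MH| = 26.6, H = (-7.997, -20.87). ∠MHQ = 141.4° gives HQ at 94.60° from the x-axis; with |HQ| = 24.3, Q = (-9.946, 3.356). Then |DQ| = |Q − D| = 60.51.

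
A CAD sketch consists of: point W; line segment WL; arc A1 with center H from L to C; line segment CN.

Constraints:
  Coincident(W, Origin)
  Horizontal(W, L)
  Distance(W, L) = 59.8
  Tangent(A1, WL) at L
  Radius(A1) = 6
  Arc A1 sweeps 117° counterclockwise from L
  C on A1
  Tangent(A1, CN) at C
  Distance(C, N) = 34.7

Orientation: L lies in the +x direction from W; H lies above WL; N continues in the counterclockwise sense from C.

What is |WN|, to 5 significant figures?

63.333

W is at the origin; WL is horizontal with |WL| = 59.8 and L on the +x side, so L = (59.800, 0.0000). A1 meets WL tangentially, so HL is at right angles to WL, so H = L + (0, 6) = (59.800, 6.0000). On A1, L sits at bearing -90° from H; a 117° counterclockwise sweep puts C at bearing 27°, so C = H + 6.0·(cos 27°, sin 27°) = (65.146, 8.7239). Since A1 is tangent to CN there, HC ⟂ CN, so CN runs along (−sin 27°, cos 27°); with |CN| = 34.7, N = (49.393, 39.642). Then |WN| = |N − W| = 63.333.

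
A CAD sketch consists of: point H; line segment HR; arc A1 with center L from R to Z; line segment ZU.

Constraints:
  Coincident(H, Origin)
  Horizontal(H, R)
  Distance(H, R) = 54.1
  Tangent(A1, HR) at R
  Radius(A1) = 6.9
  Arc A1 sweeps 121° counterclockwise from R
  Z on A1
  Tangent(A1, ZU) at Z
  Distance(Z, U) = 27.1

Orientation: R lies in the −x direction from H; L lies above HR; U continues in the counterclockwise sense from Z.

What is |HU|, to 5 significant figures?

70.685

H is at the origin; HR is horizontal with |HR| = 54.1 and R on the −x side, so R = (-54.100, 0.0000). Tangency of A1 to HR means the radius LR is perpendicular to HR, so L = R + (0, 6.9) = (-54.100, 6.9000). On A1, R sits at bearing -90° from L; a 121° counterclockwise sweep puts Z at bearing 31°, so Z = L + 6.9·(cos 31°, sin 31°) = (-48.186, 10.454). The tangent condition forces LZ to be normal to ZU, so ZU runs along (−sin 31°, cos 31°); with |ZU| = 27.1, U = (-62.143, 33.683). Then |HU| = |U − H| = 70.685.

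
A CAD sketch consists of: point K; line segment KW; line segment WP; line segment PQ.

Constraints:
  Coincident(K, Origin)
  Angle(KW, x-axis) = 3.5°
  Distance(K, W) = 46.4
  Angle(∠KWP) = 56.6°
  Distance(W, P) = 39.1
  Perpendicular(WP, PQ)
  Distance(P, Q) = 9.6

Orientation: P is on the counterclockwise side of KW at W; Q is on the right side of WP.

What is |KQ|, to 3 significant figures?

50.2

K is at the origin; KW runs at 3.5° with length 46.4, so W = 46.4·(cos 3.5°, sin 3.5°) = (46.3, 2.83). ∠KWP = 56.6°, so WP runs at 3.5° + (180° − 56.6°) = 127° from the x-axis; with |WP| = 39.1, P = W + 39.1·(cos 127°, sin 127°) = (22.8, 34.1). WP ⟂ PQ; with |PQ| = 9.6 on the right of WP, Q = P + 9.6·(0.800, 0.600) = (30.5, 39.9). Then |KQ| = |Q − K| = 50.2.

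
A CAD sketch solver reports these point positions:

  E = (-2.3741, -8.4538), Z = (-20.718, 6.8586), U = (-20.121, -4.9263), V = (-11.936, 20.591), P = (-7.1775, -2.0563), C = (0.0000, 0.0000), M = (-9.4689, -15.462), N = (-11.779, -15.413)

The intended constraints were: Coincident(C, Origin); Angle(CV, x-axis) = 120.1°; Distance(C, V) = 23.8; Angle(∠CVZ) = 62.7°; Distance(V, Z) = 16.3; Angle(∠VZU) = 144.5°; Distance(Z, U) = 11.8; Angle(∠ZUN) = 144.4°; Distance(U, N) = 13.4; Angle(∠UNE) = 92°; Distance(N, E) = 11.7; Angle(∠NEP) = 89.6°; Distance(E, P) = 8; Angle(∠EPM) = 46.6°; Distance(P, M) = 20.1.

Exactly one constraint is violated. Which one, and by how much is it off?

Distance(P, M) = 20.1 — off by 6.50.

C = (0.00, 0.00) ✓; CV at 120.1° ✓; |CV| = 23.80 ✓; ∠CVZ = 62.70° ✓; |VZ| = 16.30 ✓; ∠VZU = 144.5° ✓; |ZU| = 11.80 ✓; ∠ZUN = 144.4° ✓; |UN| = 13.40 ✓; ∠UNE = 92.00° ✓; |NE| = 11.70 ✓; ∠NEP = 89.60° ✓; |EP| = 8.000 ✓; ∠EPM = 46.60° ✓; |PM| = 13.60 ✗.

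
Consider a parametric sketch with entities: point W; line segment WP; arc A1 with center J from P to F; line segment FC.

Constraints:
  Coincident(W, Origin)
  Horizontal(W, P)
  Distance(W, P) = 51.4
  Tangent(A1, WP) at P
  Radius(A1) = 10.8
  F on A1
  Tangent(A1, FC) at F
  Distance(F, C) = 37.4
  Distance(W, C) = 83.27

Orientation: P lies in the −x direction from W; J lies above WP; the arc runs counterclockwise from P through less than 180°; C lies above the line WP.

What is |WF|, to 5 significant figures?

47.456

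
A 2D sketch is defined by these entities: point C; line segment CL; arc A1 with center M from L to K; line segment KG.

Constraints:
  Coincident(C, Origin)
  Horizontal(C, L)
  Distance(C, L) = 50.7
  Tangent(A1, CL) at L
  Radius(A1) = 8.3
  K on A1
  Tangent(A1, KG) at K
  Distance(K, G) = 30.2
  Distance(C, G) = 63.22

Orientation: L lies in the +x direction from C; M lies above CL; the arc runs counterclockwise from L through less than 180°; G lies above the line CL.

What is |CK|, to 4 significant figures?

59.59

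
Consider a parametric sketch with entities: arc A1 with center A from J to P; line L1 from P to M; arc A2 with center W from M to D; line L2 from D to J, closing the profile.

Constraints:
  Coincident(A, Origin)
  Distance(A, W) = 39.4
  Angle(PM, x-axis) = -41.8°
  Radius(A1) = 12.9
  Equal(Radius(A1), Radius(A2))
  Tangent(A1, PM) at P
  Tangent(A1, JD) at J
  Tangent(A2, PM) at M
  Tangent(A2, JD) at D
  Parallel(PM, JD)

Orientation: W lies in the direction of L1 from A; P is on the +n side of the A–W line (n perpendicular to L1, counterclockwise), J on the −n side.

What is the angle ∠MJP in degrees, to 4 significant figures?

56.78°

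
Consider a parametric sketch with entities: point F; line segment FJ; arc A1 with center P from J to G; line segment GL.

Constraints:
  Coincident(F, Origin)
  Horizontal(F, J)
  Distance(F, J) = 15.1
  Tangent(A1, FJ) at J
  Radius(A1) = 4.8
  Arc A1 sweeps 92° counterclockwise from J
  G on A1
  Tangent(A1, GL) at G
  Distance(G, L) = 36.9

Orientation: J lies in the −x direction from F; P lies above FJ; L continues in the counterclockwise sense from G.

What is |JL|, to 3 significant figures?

42.0

On A1, J sits at bearing -90° from P; a 92° counterclockwise sweep puts G at bearing 2°, so G = P + 4.8·(cos 2°, sin 2°) = (-10.3, 4.97). Tangency of A1 to GL means the radius PG is perpendicular to GL, so GL runs along (−sin 2°, cos 2°); with |GL| = 36.9, L = (-11.6, 41.8). Then |JL| = |L − J| = 42.0.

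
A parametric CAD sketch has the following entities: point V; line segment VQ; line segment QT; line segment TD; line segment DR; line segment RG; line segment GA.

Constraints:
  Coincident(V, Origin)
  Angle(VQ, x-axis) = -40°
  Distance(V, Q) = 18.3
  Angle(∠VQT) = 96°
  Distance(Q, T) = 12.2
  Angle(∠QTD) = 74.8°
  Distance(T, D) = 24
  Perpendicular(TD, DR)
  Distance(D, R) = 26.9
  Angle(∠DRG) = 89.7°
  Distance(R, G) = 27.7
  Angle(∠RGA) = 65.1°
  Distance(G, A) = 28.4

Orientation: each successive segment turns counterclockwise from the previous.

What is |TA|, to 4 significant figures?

8.459

V is at the origin; VQ runs at -40.0° with length 18.3, so Q = (14.02, -11.76). ∠VQT = 96.0° gives QT at 44.00° from the x-axis; with |QT| = 12.2, T = (22.79, -3.288). ∠QTD = 74.8° gives TD at 149.2° from the x-axis; with |TD| = 24.0, D = (2.180, 9.001). TD is perpendicular to DR, so DR runs at -120.8°; with |DR| = 26.9, R = (-11.59, -14.11). ∠DRG = 89.7° gives RG at -30.50° from the x-axis; with |RG| = 27.7, G = (12.27, -28.16). ∠RGA = 65.1° gives GA at 84.40° from the x-axis; with |GA| = 28.4, A = (15.04, 0.1005). Then |TA| = |A − T| = 8.459.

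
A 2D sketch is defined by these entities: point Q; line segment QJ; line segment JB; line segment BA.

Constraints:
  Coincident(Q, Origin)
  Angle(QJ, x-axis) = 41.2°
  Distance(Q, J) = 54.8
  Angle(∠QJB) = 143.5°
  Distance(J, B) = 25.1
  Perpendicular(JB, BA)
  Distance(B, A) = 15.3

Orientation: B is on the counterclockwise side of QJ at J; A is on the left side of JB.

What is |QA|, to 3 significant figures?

71.3

∠QJB = 143.5°, so JB runs at 41.2° + (180° − 143.5°) = 77.7° from the x-axis; with |JB| = 25.1, B = J + 25.1·(cos 77.7°, sin 77.7°) = (46.6, 60.6). The perpendicularity gives BA at right angles to JB; with |BA| = 15.3 on the left of JB, A = B + 15.3·(-0.977, 0.213) = (31.6, 63.9). Then |QA| = |A − Q| = 71.3.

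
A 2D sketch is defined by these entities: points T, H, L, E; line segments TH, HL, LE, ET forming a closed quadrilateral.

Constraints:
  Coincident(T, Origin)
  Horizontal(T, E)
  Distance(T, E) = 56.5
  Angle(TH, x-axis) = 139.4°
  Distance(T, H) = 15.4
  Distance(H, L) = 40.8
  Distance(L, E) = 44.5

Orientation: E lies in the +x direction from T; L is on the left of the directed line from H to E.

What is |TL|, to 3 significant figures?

38.4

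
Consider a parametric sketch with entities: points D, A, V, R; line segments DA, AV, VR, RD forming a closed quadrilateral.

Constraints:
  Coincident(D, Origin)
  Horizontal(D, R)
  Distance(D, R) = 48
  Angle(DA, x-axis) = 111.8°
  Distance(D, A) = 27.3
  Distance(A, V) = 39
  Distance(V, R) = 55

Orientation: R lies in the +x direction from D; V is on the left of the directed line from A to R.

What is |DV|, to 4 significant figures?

52.75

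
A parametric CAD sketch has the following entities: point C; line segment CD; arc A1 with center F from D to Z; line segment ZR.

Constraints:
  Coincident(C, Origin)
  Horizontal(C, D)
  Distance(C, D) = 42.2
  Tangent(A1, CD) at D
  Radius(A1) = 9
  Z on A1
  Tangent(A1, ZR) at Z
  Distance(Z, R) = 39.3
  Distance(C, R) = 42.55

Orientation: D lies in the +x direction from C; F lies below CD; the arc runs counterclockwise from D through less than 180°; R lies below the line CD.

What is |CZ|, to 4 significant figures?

34.58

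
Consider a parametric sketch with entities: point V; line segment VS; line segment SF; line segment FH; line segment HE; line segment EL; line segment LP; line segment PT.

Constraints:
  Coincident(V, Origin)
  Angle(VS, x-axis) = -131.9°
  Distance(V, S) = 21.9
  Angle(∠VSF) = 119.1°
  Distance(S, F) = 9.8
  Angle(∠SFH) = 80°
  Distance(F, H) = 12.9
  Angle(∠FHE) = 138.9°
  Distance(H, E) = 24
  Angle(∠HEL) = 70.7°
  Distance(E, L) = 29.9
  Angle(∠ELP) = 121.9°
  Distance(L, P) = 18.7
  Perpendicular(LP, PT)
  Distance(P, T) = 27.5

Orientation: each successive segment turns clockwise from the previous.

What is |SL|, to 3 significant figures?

21.2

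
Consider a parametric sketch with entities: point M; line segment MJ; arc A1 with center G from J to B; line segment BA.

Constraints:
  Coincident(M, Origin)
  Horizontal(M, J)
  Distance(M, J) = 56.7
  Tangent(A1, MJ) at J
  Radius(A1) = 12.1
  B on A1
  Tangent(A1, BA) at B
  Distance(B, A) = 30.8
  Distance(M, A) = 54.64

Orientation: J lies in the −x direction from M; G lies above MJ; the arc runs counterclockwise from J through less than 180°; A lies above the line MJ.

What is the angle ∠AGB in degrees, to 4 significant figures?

68.55°

M is at the origin; MJ is horizontal with |MJ| = 56.7 and J on the −x side, so J = (-56.70, 0.000). A1 meets MJ tangentially, so GJ is at right angles to MJ, so G = J + (0, 12.1) = (-56.70, 12.10). Since GB ⟂ BA (tangency), |GA| = √(12.1² + 30.8²) = 33.09 regardless of where B sits on A1. So A lies on both circle(M, 54.64) and circle(G, 33.09); the above-MJ intersection is A = (-37.92, 39.34). B is the foot of the tangent from A: B = (-44.92, 9.350).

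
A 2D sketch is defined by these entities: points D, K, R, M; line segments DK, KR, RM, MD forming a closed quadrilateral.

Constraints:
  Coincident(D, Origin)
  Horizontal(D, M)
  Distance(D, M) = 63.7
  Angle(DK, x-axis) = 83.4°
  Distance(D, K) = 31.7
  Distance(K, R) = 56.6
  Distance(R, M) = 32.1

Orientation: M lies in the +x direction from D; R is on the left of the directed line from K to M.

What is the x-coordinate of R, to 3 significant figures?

60.2

D is at the origin; D and M share the same y with |DM| = 63.7 and M in +x, so M = (63.7, 0). DK runs at 83.4° with |DK| = 31.7, so K = (3.64, 31.5). R is determined by |KR| = 56.6 and |RM| = 32.1 together: it lies at the intersection of circle(K, 56.6) and circle(M, 32.1). With |KM| = 67.8, the foot of the radical line on KM is 49.9 from K and the perpendicular offset is √(56.6² − 49.9²) = 26.7. Taking the left-of-KM solution: R = (60.2, 31.9).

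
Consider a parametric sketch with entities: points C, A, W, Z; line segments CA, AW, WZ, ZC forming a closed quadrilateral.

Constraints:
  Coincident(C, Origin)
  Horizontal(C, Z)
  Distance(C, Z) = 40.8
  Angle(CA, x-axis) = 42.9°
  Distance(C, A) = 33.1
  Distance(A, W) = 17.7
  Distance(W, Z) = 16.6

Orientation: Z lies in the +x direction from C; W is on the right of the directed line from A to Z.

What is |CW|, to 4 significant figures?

25.39

Checks: |AW| = 17.70 ✓; |WZ| = 16.60 ✓.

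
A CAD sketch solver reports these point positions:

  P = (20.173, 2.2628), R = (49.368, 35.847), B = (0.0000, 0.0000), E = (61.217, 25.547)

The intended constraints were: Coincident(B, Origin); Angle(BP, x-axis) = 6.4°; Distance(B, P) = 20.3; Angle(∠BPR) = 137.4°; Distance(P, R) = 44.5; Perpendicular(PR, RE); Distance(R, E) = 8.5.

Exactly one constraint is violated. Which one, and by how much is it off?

Distance(R, E) = 8.5 — off by 7.20.

B = (0.00, 0.00) ✓; BP at 6.400° ✓; |BP| = 20.30 ✓; ∠BPR = 137.4° ✓; |PR| = 44.50 ✓; ∠(PR, RE) = 90.00° ✓; |RE| = 15.70 ✗.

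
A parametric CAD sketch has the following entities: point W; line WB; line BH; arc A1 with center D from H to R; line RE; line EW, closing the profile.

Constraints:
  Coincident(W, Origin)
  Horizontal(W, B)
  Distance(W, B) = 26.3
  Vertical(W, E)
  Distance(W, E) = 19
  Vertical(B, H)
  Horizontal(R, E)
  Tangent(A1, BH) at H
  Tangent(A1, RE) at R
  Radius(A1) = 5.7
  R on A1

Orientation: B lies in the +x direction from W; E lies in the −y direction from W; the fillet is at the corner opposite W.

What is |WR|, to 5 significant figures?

28.024

The virtual corner opposite W is at (26.300, -19.000). The tangent condition forces DH to be normal to BH and the tangent condition forces DR to be normal to RE, with radius 5.7, so the center D sits 5.7 in from both sides at D = (20.600, -13.300). That places the tangent points at H = (26.300, -13.300) on BH and R = (20.600, -19.000) on RE. Then |WR| = |R − W| = 28.024.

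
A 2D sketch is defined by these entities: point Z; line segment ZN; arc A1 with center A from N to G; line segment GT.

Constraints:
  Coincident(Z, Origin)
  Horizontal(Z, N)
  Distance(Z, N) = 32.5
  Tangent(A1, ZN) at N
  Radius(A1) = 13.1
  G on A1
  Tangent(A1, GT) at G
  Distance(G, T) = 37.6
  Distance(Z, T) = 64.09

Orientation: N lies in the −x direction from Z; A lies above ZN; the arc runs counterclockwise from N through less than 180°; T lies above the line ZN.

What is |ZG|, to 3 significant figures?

27.8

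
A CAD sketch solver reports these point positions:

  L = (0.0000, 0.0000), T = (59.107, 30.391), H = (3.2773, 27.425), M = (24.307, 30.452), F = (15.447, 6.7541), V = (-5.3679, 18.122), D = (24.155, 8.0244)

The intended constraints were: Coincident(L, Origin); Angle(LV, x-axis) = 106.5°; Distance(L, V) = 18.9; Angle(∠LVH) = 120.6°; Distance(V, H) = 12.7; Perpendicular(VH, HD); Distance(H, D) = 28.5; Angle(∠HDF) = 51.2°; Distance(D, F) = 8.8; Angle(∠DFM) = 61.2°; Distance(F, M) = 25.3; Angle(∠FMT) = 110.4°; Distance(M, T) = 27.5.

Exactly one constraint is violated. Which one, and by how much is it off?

Distance(M, T) = 27.5 — off by 7.30.

L = (0.00, 0.00) ✓; LV at 106.5° ✓; |LV| = 18.90 ✓; ∠LVH = 120.6° ✓; |VH| = 12.70 ✓; ∠(VH, HD) = 90.00° ✓; |HD| = 28.50 ✓; ∠HDF = 51.20° ✓; |DF| = 8.800 ✓; ∠DFM = 61.20° ✓; |FM| = 25.30 ✓; ∠FMT = 110.4° ✓; |MT| = 34.80 ✗.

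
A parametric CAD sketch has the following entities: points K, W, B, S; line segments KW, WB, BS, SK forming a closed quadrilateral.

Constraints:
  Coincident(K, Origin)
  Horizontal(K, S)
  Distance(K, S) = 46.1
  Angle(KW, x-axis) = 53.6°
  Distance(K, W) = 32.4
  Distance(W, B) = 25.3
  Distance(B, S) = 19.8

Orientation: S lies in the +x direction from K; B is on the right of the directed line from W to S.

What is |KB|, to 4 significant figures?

26.45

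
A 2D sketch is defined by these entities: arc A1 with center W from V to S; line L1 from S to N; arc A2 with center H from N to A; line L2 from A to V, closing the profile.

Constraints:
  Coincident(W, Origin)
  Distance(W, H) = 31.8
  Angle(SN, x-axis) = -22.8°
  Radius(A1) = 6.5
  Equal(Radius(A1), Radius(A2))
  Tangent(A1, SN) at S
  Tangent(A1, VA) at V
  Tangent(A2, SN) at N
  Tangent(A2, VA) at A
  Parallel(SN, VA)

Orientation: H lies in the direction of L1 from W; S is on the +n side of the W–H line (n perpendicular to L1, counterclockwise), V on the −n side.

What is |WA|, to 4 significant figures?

32.46

The slot axis is L1's direction at -22.8°, so u = (cos -22.8°, sin -22.8°) = (0.9219, -0.3875) and n = (−sin -22.8°, cos -22.8°) = (0.3875, 0.9219). W is at the origin and H lies 31.8 along u from W, so H = 31.8·u = (29.32, -12.32). Tangency of A1 to both parallel lines with radius 6.5 puts S and V at W ± 6.5·n: S = (2.519, 5.992), V = (-2.519, -5.992). Equal radii place N and A the same way about H: N = H + 6.5·n = (31.83, -6.331), A = H − 6.5·n = (26.80, -18.32). Then |WA| = |A − W| = 32.46.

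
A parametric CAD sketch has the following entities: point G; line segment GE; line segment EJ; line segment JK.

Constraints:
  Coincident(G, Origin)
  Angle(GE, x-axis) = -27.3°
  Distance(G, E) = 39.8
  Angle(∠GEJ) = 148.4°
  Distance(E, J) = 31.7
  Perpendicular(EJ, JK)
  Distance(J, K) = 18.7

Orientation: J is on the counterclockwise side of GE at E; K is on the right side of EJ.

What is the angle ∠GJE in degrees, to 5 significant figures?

17.636°

G is at the origin; GE runs at -27.3° with length 39.8, so E = 39.8·(cos -27.3°, sin -27.3°) = (35.367, -18.254). ∠GEJ = 148.4°, so EJ runs at -27.3° + (180° − 148.4°) = 4.3000° from the x-axis; with |EJ| = 31.7, J = E + 31.7·(cos 4.3000°, sin 4.3000°) = (66.978, -15.877). Then cos ∠GJE = JG·JE / (|JG||JE|), giving 17.636°.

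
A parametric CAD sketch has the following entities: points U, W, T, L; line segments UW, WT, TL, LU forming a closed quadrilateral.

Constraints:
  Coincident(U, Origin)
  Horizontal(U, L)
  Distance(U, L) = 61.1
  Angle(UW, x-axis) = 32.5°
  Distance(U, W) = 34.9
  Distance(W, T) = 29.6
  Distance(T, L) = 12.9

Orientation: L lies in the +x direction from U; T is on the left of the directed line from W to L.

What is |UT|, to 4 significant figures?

59.74

Checks: |WT| = 29.60 ✓; |TL| = 12.90 ✓.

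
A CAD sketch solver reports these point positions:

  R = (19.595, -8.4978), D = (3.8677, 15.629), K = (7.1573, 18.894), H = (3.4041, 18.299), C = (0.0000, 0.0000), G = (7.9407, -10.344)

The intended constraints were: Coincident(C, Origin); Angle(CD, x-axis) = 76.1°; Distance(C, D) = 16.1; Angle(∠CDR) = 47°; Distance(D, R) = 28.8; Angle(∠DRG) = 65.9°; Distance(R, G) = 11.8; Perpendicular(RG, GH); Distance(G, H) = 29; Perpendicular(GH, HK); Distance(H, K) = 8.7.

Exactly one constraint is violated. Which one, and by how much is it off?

Distance(H, K) = 8.7 — off by 4.90.

C = (0.00, 0.00) ✓; CD at 76.10° ✓; |CD| = 16.10 ✓; ∠CDR = 47.00° ✓; |DR| = 28.80 ✓; ∠DRG = 65.90° ✓; |RG| = 11.80 ✓; ∠(RG, GH) = 90.00° ✓; |GH| = 29.00 ✓; ∠(GH, HK) = 89.99° ✓; |HK| = 3.800 ✗.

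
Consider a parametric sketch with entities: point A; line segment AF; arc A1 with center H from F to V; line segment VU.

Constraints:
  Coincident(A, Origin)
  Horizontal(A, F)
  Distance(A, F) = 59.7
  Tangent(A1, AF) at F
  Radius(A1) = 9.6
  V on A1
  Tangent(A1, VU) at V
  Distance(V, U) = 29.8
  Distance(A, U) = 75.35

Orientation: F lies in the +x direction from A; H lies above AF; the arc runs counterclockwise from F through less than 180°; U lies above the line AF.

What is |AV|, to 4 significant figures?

70.06

A is at the origin; AF is horizontal with |AF| = 59.7 and F on the +x side, so F = (59.70, 0.000). Tangency of A1 to AF means the radius HF is perpendicular to AF, so H = F + (0, 9.6) = (59.70, 9.600). Since HV ⟂ VU (tangency), |HU| = √(9.6² + 29.8²) = 31.31 regardless of where V sits on A1. So U lies on both circle(A, 75.35) and circle(H, 31.31); the above-AF intersection is U = (63.42, 40.69). V is the foot of the tangent from U: V = (69.12, 11.44).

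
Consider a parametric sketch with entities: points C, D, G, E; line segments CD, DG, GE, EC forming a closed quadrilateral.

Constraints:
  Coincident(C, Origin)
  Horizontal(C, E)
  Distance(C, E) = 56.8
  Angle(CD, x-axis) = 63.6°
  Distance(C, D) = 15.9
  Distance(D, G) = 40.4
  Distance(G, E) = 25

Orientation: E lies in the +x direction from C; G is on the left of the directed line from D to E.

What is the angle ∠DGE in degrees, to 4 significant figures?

102.0°

Checks: |DG| = 40.40 ✓; |GE| = 25.00 ✓.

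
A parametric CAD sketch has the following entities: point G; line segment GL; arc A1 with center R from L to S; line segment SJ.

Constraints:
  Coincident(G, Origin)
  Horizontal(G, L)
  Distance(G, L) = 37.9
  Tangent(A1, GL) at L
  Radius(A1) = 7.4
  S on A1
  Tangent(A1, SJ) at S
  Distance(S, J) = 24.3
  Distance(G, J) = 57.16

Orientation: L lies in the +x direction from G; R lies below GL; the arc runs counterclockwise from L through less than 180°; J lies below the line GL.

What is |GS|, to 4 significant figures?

34.57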